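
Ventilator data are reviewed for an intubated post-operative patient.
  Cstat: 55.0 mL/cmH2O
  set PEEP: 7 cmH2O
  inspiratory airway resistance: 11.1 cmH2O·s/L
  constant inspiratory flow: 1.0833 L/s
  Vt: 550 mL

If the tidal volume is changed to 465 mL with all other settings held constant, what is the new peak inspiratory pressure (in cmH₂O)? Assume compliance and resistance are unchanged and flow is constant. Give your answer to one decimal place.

PIP = Vt/C + R·V̇ + PEEP (constant-flow equation of motion).
Only the elastic term changes: ΔPIP = ΔVt / C = (465 − 550) / 55.0 = -1.545 cmH2O.
Original PIP = 550/55.0 + 11.1×1.0833 + 7 = 29.025 cmH2O; new PIP = 29.025 + (-1.545) = 27.48 cmH2O.

27.5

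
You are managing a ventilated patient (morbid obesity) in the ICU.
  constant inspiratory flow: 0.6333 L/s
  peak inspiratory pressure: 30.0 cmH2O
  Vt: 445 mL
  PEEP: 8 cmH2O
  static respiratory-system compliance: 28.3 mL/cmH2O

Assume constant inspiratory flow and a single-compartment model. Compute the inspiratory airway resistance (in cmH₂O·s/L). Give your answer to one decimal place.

Equation of motion (constant flow): PIP = Vt/C + R·V̇ + PEEP.
R·V̇ = PIP − Vt/C − PEEP = 30.0 − 445/28.3 − 8 = 30.0 − 15.724 − 8 = 6.276 cmH2O.
R = 6.276 / 0.6333 = 9.91 cmH2O·s/L.

9.9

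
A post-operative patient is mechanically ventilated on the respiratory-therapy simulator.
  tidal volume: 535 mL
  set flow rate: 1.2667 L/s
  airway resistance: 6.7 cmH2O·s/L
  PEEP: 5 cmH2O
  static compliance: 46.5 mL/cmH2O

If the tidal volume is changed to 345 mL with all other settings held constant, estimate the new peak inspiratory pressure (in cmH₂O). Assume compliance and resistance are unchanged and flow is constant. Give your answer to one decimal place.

PIP = Vt/C + R·V̇ + PEEP (constant-flow equation of motion).
Only the elastic term changes: ΔPIP = ΔVt / C = (345 − 535) / 46.5 = -4.086 cmH2O.
Original PIP = 535/46.5 + 6.7×1.2667 + 5 = 24.992 cmH2O; new PIP = 24.992 + (-4.086) = 20.906 cmH2O.

20.9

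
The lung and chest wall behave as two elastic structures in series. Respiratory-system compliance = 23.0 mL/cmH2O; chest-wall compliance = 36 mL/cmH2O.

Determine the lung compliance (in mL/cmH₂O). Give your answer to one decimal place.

1/CL = 1/Crs − 1/Ccw.
1/CL = 1/23.0 − 1/36 = 0.0157.
CL = 63.694 mL/cmH2O.

63.7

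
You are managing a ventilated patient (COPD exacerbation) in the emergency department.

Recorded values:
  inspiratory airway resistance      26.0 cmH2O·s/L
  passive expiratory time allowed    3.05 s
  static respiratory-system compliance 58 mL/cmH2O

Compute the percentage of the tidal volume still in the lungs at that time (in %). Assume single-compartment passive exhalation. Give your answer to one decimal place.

13.2

τ = R × C = 26.0 × 58 mL/cmH2O = 26.0 × 0.058 L/cmH2O = 1.508 s.
Passive exhalation: V(t)/V₀ = e^(−t/τ) = e^(−3.05/1.508) = 0.1323.
Fraction remaining = 0.1323 → 13.23%.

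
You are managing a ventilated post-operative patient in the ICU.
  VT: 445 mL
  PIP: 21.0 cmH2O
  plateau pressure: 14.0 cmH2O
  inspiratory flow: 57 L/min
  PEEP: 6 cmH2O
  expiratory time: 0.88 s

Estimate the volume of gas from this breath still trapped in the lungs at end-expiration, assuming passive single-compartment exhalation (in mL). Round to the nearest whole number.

52

Flow: 57 L/min ÷ 60 = 0.95 L/s.
R = (PIP − Pplat)/V̇ = (21.0 − 14.0) / 0.95 = 7.0/0.95 = 7.368 cmH2O·s/L.
C = Vt/(Pplat − PEEP) = 445.0 / (14.0 − 6) = 445.0/8.0 = 55.625 mL/cmH2O.
τ = R × C = 7.368 × 0.05563 L/cmH2O = 0.4099 s.
Fraction remaining = e^(−Te/τ) = e^(−0.88/0.4099) = 0.1168.
Trapped volume = 445.0 × 0.1168 = 51.976 mL.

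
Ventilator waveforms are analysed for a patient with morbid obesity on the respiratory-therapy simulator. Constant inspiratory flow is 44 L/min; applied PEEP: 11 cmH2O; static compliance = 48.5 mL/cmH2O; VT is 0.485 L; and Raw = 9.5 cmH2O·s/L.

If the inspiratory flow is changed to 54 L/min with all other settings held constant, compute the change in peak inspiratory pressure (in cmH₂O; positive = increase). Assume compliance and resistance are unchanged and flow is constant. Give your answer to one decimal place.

1.6

Flow: 44 L/min ÷ 60 = 0.7333 L/s.
New flow: 54 L/min ÷ 60 = 0.9 L/s.
PIP = Vt/C + R·V̇ + PEEP (constant-flow equation of motion).
Only the resistive term changes: ΔPIP = R × ΔV̇ = 9.5 × (0.9 − 0.7333) = 9.5 × 0.1667 = 1.584 cmH2O.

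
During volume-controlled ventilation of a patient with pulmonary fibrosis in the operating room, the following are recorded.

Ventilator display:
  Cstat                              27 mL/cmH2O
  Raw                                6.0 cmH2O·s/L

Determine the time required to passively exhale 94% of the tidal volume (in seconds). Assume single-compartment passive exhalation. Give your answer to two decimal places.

τ = R × C = 6.0 × 27 mL/cmH2O = 6.0 × 0.027 L/cmH2O = 0.162 s.
Exhaled fraction f = 1 − e^(−t/τ) → t = −τ·ln(1 − f) = −0.162·ln(0.06) = 0.4558 s.

0.46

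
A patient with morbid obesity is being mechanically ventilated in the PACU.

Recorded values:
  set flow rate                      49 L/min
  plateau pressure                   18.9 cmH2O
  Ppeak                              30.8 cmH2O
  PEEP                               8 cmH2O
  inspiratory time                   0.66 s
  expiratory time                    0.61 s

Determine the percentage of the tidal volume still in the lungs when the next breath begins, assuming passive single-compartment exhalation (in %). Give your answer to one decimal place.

Flow: 49 L/min ÷ 60 = 0.8167 L/s.
Vt = flow × Ti = 0.8167 L/s × 0.66 s × 1000 mL/L = 539.02 mL.
R = (PIP − Pplat)/V̇ = (30.8 − 18.9) / 0.8167 = 11.9/0.8167 = 14.571 cmH2O·s/L.
C = Vt/(Pplat − PEEP) = 539.02 / (18.9 − 8) = 539.02/10.9 = 49.451 mL/cmH2O.
τ = R × C = 14.571 × 0.04945 L/cmH2O = 0.7205 s.
Fraction remaining at end-expiration = e^(−Te/τ) = e^(−0.61/0.7205) = 0.4289 → 42.89%.

42.9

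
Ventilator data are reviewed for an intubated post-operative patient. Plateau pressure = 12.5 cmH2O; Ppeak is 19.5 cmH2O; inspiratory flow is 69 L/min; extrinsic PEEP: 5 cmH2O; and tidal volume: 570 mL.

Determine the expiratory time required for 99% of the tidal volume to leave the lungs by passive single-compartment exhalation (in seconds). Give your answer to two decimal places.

Flow: 69 L/min ÷ 60 = 1.15 L/s.
R = (PIP − Pplat)/V̇ = (19.5 − 12.5) / 1.15 = 7.0/1.15 = 6.087 cmH2O·s/L.
C = Vt/(Pplat − PEEP) = 570.0 / (12.5 − 5) = 570.0/7.5 = 76.0 mL/cmH2O.
τ = R × C = 6.087 × 0.076 L/cmH2O = 0.4626 s.
t = −τ·ln(1 − 0.99) = −0.4626·ln(0.01) = 2.13 s.

2.13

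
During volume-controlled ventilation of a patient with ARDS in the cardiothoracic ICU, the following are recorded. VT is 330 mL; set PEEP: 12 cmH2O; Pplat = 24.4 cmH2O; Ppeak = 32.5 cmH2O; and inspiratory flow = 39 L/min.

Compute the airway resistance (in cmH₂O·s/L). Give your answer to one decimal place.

12.5

Flow: 39 L/min ÷ 60 = 0.65 L/s.
Raw = (PIP − Pplat) / flow = (32.5 − 24.4) / 0.65 = 8.1 / 0.65 = 12.462 cmH2O·s/L.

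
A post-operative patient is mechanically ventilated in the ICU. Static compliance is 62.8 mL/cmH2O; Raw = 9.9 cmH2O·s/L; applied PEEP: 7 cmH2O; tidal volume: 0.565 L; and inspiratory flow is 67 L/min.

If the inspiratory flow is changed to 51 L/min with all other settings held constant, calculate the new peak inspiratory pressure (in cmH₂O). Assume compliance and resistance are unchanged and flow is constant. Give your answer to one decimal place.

Flow: 67 L/min ÷ 60 = 1.1167 L/s.
New flow: 51 L/min ÷ 60 = 0.85 L/s.
PIP = Vt/C + R·V̇ + PEEP (constant-flow equation of motion).
Only the resistive term changes: ΔPIP = R × ΔV̇ = 9.9 × (0.85 − 1.1167) = 9.9 × -0.2667 = -2.64 cmH2O.
Original PIP = 565/62.8 + 9.9×1.1167 + 7 = 27.052 cmH2O; new PIP = 27.052 + (-2.64) = 24.412 cmH2O.

24.4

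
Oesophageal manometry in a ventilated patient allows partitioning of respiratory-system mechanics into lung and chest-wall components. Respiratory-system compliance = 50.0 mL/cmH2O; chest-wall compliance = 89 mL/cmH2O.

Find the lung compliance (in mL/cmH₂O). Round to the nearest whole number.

1/CL = 1/Crs − 1/Ccw.
1/CL = 1/50.0 − 1/89 = 0.008764.
CL = 114.1 mL/cmH2O.

114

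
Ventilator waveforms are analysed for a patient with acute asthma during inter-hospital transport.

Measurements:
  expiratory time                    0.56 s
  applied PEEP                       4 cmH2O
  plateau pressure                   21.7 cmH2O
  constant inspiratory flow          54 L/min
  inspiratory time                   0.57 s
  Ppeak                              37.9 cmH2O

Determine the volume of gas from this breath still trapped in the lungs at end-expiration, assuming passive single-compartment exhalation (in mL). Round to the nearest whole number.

175

Flow: 54 L/min ÷ 60 = 0.9 L/s.
Vt = flow × Ti = 0.9 L/s × 0.57 s × 1000 mL/L = 513.0 mL.
R = (PIP − Pplat)/V̇ = (37.9 − 21.7) / 0.9 = 16.2/0.9 = 18.0 cmH2O·s/L.
C = Vt/(Pplat − PEEP) = 513.0 / (21.7 − 4) = 513.0/17.7 = 28.983 mL/cmH2O.
τ = R × C = 18.0 × 0.02898 L/cmH2O = 0.5216 s.
Fraction remaining = e^(−Te/τ) = e^(−0.56/0.5216) = 0.3418.
Trapped volume = 513.0 × 0.3418 = 175.34 mL.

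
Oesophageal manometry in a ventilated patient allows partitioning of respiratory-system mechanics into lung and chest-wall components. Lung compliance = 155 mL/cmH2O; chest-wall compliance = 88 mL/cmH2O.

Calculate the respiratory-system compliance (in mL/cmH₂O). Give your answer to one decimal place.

56.1

Lung and chest wall are elastances in series: 1/Crs = 1/CL + 1/Ccw.
1/Crs = 1/155 + 1/88 = 0.01782.
Crs = 56.117 mL/cmH2O.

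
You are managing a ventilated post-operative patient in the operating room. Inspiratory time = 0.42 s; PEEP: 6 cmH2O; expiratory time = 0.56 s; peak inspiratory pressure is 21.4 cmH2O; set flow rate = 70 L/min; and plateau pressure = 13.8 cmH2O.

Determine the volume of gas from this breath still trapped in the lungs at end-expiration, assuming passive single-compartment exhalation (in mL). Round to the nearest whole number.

125

Flow: 70 L/min ÷ 60 = 1.1667 L/s.
Vt = flow × Ti = 1.1667 L/s × 0.42 s × 1000 mL/L = 490.01 mL.
R = (PIP − Pplat)/V̇ = (21.4 − 13.8) / 1.1667 = 7.6/1.1667 = 6.514 cmH2O·s/L.
C = Vt/(Pplat − PEEP) = 490.01 / (13.8 − 6) = 490.01/7.8 = 62.822 mL/cmH2O.
τ = R × C = 6.514 × 0.06282 L/cmH2O = 0.4092 s.
Fraction remaining = e^(−Te/τ) = e^(−0.56/0.4092) = 0.2545.
Trapped volume = 490.01 × 0.2545 = 124.71 mL.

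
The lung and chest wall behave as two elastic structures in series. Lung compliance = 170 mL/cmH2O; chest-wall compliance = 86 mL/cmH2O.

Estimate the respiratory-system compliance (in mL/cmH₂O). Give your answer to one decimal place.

Lung and chest wall are elastances in series: 1/Crs = 1/CL + 1/Ccw.
1/Crs = 1/170 + 1/86 = 0.01751.
Crs = 57.11 mL/cmH2O.

57.1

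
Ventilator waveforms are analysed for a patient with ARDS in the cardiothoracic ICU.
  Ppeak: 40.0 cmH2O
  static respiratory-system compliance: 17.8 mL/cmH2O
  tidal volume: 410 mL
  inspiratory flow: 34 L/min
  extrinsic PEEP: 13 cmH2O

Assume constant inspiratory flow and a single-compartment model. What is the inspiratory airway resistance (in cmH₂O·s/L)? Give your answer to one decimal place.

7.0

Flow: 34 L/min ÷ 60 = 0.5667 L/s.
Equation of motion (constant flow): PIP = Vt/C + R·V̇ + PEEP.
R·V̇ = PIP − Vt/C − PEEP = 40.0 − 410/17.8 − 13 = 40.0 − 23.034 − 13 = 3.966 cmH2O.
R = 3.966 / 0.5667 = 6.998 cmH2O·s/L.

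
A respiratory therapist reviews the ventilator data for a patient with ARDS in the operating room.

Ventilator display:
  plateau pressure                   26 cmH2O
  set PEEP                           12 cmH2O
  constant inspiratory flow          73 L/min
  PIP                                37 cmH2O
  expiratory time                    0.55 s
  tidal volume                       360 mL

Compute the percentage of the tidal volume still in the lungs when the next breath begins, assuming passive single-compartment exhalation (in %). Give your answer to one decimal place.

9.4

Flow: 73 L/min ÷ 60 = 1.2167 L/s.
R = (PIP − Pplat)/V̇ = (37 − 26) / 1.2167 = 11.0/1.2167 = 9.041 cmH2O·s/L.
C = Vt/(Pplat − PEEP) = 360.0 / (26 − 12) = 360.0/14.0 = 25.714 mL/cmH2O.
τ = R × C = 9.041 × 0.02571 L/cmH2O = 0.2324 s.
Fraction remaining at end-expiration = e^(−Te/τ) = e^(−0.55/0.2324) = 0.0938 → 9.38%.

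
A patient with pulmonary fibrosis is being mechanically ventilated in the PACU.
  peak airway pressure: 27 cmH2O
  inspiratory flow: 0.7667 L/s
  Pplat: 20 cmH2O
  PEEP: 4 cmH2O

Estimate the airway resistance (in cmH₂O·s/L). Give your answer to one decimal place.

9.1

Raw = (PIP − Pplat) / flow = (27 − 20) / 0.7667 = 7.0 / 0.7667 = 9.13 cmH2O·s/L.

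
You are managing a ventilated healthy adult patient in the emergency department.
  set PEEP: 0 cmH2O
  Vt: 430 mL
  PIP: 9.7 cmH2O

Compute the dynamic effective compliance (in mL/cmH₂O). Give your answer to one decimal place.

Dynamic compliance = Vt / (PIP − PEEP) = 430 / (9.7 − 0) = 430 / 9.7 = 44.33 mL/cmH2O.

44.3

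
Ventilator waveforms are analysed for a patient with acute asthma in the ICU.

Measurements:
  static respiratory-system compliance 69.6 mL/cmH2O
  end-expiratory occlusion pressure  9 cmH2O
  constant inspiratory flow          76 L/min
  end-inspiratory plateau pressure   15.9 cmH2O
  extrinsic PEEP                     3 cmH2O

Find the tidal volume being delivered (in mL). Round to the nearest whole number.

480

End-expiratory occlusion gives total PEEP = 9 cmH2O (intrinsic PEEP = 9 − 3 = 6). Use total PEEP for the elastic gradient.
Vt = Cstat × (Pplat − PEEPtotal) = 69.6 × (15.9 − 9) = 69.6 × 6.9 = 480.24 mL.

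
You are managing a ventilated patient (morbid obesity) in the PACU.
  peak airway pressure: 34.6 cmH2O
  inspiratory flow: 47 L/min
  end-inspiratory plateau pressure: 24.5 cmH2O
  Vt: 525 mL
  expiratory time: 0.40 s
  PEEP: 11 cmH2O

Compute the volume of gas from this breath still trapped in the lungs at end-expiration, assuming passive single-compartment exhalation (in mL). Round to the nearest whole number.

Flow: 47 L/min ÷ 60 = 0.7833 L/s.
R = (PIP − Pplat)/V̇ = (34.6 − 24.5) / 0.7833 = 10.1/0.7833 = 12.894 cmH2O·s/L.
C = Vt/(Pplat − PEEP) = 525.0 / (24.5 − 11) = 525.0/13.5 = 38.889 mL/cmH2O.
τ = R × C = 12.894 × 0.03889 L/cmH2O = 0.5014 s.
Fraction remaining = e^(−Te/τ) = e^(−0.40/0.5014) = 0.4503.
Trapped volume = 525.0 × 0.4503 = 236.41 mL.

236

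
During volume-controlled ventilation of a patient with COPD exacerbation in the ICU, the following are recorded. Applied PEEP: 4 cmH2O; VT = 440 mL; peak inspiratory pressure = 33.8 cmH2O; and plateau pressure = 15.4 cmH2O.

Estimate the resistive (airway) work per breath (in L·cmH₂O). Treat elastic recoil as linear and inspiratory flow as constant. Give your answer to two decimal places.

With constant inspiratory flow the resistive pressure is constant at PIP − Pplat = 33.8 − 15.4 = 18.4 cmH2O, so resistive work = 18.4 × 0.440 = 8.096 L·cmH2O.

8.10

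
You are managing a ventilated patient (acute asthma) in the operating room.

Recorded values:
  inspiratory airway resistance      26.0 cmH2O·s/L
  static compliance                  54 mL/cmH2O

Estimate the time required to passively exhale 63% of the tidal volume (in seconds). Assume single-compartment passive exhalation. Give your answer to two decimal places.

1.40

τ = R × C = 26.0 × 54 mL/cmH2O = 26.0 × 0.054 L/cmH2O = 1.404 s.
Exhaled fraction f = 1 − e^(−t/τ) → t = −τ·ln(1 − f) = −1.404·ln(0.37) = 1.396 s.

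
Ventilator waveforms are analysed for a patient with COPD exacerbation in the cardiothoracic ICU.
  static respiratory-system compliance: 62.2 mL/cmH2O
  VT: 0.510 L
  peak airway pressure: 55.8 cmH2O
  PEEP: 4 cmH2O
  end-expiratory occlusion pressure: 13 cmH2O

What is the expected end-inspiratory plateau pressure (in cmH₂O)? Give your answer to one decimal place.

21.2

End-expiratory occlusion gives total PEEP = 13 cmH2O (intrinsic PEEP = 13 − 4 = 9). Use total PEEP for the elastic gradient.
Pplat = PEEPtotal + Vt / Cstat = 13 + 510 / 62.2 = 13 + 8.199 = 21.199 cmH2O.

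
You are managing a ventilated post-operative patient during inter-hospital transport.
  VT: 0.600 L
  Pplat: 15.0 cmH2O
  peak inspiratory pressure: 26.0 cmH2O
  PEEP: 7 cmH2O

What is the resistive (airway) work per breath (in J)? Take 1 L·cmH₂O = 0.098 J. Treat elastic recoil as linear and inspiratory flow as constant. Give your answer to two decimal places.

0.65

With constant inspiratory flow the resistive pressure is constant at PIP − Pplat = 26.0 − 15.0 = 11.0 cmH2O, so resistive work = 11.0 × 0.600 = 6.6 L·cmH2O.
× 0.098 J/(L·cmH2O) → 0.6468 J.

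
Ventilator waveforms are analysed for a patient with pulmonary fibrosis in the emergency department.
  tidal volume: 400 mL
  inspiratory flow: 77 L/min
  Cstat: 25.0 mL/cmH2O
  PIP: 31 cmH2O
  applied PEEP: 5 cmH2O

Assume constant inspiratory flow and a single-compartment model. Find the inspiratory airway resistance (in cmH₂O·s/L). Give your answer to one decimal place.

7.8

Flow: 77 L/min ÷ 60 = 1.2833 L/s.
Equation of motion (constant flow): PIP = Vt/C + R·V̇ + PEEP.
R·V̇ = PIP − Vt/C − PEEP = 31 − 400/25.0 − 5 = 31 − 16.0 − 5 = 10.0 cmH2O.
R = 10.0 / 1.2833 = 7.792 cmH2O·s/L.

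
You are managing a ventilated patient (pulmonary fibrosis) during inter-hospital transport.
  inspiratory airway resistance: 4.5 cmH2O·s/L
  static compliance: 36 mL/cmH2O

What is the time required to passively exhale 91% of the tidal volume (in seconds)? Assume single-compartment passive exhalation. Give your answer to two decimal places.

τ = R × C = 4.5 × 36 mL/cmH2O = 4.5 × 0.036 L/cmH2O = 0.162 s.
Exhaled fraction f = 1 − e^(−t/τ) → t = −τ·ln(1 − f) = −0.162·ln(0.09) = 0.3901 s.

0.39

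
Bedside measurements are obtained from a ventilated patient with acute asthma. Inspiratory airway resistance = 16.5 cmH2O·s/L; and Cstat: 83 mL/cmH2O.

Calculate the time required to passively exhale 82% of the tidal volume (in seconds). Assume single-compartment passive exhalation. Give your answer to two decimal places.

τ = R × C = 16.5 × 83 mL/cmH2O = 16.5 × 0.083 L/cmH2O = 1.37 s.
Exhaled fraction f = 1 − e^(−t/τ) → t = −τ·ln(1 − f) = −1.37·ln(0.18) = 2.349 s.

2.35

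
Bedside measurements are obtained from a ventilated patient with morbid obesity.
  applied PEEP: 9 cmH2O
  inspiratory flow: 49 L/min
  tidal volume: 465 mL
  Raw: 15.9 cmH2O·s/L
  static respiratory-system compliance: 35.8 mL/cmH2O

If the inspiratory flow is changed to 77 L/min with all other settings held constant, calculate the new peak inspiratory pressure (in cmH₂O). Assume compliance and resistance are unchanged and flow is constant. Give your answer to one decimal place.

42.4

Flow: 49 L/min ÷ 60 = 0.8167 L/s.
New flow: 77 L/min ÷ 60 = 1.2833 L/s.
PIP = Vt/C + R·V̇ + PEEP (constant-flow equation of motion).
Only the resistive term changes: ΔPIP = R × ΔV̇ = 15.9 × (1.2833 − 0.8167) = 15.9 × 0.4666 = 7.419 cmH2O.
Original PIP = 465/35.8 + 15.9×0.8167 + 9 = 34.974 cmH2O; new PIP = 34.974 + (7.419) = 42.393 cmH2O.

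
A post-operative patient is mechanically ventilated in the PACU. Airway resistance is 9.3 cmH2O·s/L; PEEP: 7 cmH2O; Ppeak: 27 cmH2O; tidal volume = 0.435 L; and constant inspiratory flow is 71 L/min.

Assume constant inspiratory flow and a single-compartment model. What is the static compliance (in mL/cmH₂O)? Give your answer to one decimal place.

48.4

Flow: 71 L/min ÷ 60 = 1.1833 L/s.
Equation of motion (constant flow): PIP = Vt/C + R·V̇ + PEEP.
Vt/C = PIP − R·V̇ − PEEP = 27 − 9.3×1.1833 − 7 = 27 − 11.005 − 7 = 8.995 cmH2O.
C = Vt / 8.995 = 435 / 8.995 = 48.36 mL/cmH2O.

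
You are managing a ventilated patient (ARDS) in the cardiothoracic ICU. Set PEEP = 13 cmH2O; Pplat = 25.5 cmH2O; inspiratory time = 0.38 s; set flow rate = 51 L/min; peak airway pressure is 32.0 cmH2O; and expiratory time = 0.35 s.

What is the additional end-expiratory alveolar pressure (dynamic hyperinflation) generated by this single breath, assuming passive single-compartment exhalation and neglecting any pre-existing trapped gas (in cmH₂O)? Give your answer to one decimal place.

Flow: 51 L/min ÷ 60 = 0.85 L/s.
Vt = flow × Ti = 0.85 L/s × 0.38 s × 1000 mL/L = 323.0 mL.
R = (PIP − Pplat)/V̇ = (32.0 − 25.5) / 0.85 = 6.5/0.85 = 7.647 cmH2O·s/L.
C = Vt/(Pplat − PEEP) = 323.0 / (25.5 − 13) = 323.0/12.5 = 25.84 mL/cmH2O.
τ = R × C = 7.647 × 0.02584 L/cmH2O = 0.1976 s.
Fraction remaining = e^(−Te/τ) = e^(−0.35/0.1976) = 0.1701; trapped volume = 323.0 × 0.1701 = 54.942 mL.
Additional alveolar pressure from trapping ≈ V_trapped / C = 54.942 / 25.84 = 2.126 cmH2O.

2.1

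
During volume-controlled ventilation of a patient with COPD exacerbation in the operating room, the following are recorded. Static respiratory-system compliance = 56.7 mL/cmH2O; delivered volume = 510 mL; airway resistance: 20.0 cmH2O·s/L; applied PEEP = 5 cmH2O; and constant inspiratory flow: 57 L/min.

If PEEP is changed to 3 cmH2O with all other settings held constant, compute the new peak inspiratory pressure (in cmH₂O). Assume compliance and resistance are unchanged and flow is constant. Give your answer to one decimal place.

Flow: 57 L/min ÷ 60 = 0.95 L/s.
PIP = Vt/C + R·V̇ + PEEP (constant-flow equation of motion).
Only the baseline term changes: ΔPIP = ΔPEEP = 3 − 5 = -2.0 cmH2O.
Original PIP = 510/56.7 + 20.0×0.95 + 5 = 32.995 cmH2O; new PIP = 32.995 + (-2.0) = 30.995 cmH2O.

31.0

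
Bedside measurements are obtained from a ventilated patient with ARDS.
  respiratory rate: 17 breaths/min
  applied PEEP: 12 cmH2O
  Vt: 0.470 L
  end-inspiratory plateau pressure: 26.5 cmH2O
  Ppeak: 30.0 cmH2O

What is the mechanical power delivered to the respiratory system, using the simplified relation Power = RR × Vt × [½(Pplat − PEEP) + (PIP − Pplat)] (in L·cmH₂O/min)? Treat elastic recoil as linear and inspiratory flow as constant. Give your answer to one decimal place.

85.9

Per-breath work = Vt × [½(Pplat−PEEP) + (PIP−Pplat)] = 0.470 × [0.5×14.5 + 3.5] = 0.470 × 10.75 = 5.053 L·cmH2O.
Power = 17 × 5.053 = 85.901 L·cmH2O/min.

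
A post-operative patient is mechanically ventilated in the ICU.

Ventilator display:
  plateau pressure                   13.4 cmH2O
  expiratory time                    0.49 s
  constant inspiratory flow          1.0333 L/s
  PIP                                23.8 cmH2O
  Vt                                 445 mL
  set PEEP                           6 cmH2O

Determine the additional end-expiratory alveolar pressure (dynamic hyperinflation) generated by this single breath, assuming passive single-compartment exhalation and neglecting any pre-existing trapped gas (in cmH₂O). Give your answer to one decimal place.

R = (PIP − Pplat)/V̇ = (23.8 − 13.4) / 1.0333 = 10.4/1.0333 = 10.065 cmH2O·s/L.
C = Vt/(Pplat − PEEP) = 445.0 / (13.4 − 6) = 445.0/7.4 = 60.135 mL/cmH2O.
τ = R × C = 10.065 × 0.06014 L/cmH2O = 0.6053 s.
Fraction remaining = e^(−Te/τ) = e^(−0.49/0.6053) = 0.4451; trapped volume = 445.0 × 0.4451 = 198.07 mL.
Additional alveolar pressure from trapping ≈ V_trapped / C = 198.07 / 60.135 = 3.294 cmH2O.

3.3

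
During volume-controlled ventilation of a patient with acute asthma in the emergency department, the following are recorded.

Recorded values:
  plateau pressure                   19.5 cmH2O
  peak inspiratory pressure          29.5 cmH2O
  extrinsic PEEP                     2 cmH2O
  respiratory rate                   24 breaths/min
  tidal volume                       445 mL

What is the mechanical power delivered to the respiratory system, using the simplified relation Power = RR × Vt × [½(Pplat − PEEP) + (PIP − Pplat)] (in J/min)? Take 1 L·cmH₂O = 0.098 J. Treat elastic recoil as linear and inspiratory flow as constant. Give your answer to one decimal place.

Per-breath work = Vt × [½(Pplat−PEEP) + (PIP−Pplat)] = 0.445 × [0.5×17.5 + 10.0] = 0.445 × 18.75 = 8.344 L·cmH2O.
Power = 24 × 8.344 = 200.26 L·cmH2O/min.
× 0.098 J/(L·cmH2O) → 19.625 J/min.

19.6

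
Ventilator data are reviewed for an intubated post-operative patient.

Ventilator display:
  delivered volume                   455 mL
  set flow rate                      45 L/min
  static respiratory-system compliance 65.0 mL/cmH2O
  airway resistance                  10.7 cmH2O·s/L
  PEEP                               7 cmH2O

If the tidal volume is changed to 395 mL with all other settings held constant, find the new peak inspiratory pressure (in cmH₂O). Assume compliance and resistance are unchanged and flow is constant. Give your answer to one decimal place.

Flow: 45 L/min ÷ 60 = 0.75 L/s.
PIP = Vt/C + R·V̇ + PEEP (constant-flow equation of motion).
Only the elastic term changes: ΔPIP = ΔVt / C = (395 − 455) / 65.0 = -0.9231 cmH2O.
Original PIP = 455/65.0 + 10.7×0.75 + 7 = 22.025 cmH2O; new PIP = 22.025 + (-0.9231) = 21.102 cmH2O.

21.1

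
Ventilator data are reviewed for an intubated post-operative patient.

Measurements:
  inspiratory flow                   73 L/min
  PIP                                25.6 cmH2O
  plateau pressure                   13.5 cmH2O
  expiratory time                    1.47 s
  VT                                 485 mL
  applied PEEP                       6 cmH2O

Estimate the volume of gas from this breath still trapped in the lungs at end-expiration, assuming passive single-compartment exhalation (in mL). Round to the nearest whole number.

Flow: 73 L/min ÷ 60 = 1.2167 L/s.
R = (PIP − Pplat)/V̇ = (25.6 − 13.5) / 1.2167 = 12.1/1.2167 = 9.945 cmH2O·s/L.
C = Vt/(Pplat − PEEP) = 485.0 / (13.5 − 6) = 485.0/7.5 = 64.667 mL/cmH2O.
τ = R × C = 9.945 × 0.06467 L/cmH2O = 0.6431 s.
Fraction remaining = e^(−Te/τ) = e^(−1.47/0.6431) = 0.1017.
Trapped volume = 485.0 × 0.1017 = 49.325 mL.

49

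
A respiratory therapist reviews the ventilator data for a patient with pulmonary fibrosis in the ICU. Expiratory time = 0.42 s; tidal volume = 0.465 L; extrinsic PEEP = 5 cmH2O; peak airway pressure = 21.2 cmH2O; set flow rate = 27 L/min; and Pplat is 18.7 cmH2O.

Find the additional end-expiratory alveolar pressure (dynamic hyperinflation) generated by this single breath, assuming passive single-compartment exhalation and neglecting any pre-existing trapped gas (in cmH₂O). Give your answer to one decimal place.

1.5

Flow: 27 L/min ÷ 60 = 0.45 L/s.
R = (PIP − Pplat)/V̇ = (21.2 − 18.7) / 0.45 = 2.5/0.45 = 5.556 cmH2O·s/L.
C = Vt/(Pplat − PEEP) = 465.0 / (18.7 − 5) = 465.0/13.7 = 33.942 mL/cmH2O.
τ = R × C = 5.556 × 0.03394 L/cmH2O = 0.1886 s.
Fraction remaining = e^(−Te/τ) = e^(−0.42/0.1886) = 0.1079; trapped volume = 465.0 × 0.1079 = 50.174 mL.
Additional alveolar pressure from trapping ≈ V_trapped / C = 50.174 / 33.942 = 1.478 cmH2O.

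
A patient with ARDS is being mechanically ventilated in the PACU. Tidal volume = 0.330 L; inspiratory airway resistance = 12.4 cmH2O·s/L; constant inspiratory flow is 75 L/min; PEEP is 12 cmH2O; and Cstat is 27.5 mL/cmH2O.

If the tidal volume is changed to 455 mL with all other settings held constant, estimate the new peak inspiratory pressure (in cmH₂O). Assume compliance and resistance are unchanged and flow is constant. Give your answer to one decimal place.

Flow: 75 L/min ÷ 60 = 1.25 L/s.
PIP = Vt/C + R·V̇ + PEEP (constant-flow equation of motion).
Only the elastic term changes: ΔPIP = ΔVt / C = (455 − 330) / 27.5 = 4.545 cmH2O.
Original PIP = 330/27.5 + 12.4×1.25 + 12 = 39.5 cmH2O; new PIP = 39.5 + (4.545) = 44.045 cmH2O.

44.0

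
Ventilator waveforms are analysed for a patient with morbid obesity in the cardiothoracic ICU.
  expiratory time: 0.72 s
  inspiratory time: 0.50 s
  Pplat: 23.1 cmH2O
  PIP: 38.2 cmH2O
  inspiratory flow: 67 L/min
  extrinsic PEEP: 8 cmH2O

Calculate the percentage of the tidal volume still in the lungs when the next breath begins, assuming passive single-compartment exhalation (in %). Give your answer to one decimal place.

Flow: 67 L/min ÷ 60 = 1.1167 L/s.
Vt = flow × Ti = 1.1167 L/s × 0.50 s × 1000 mL/L = 558.35 mL.
R = (PIP − Pplat)/V̇ = (38.2 − 23.1) / 1.1167 = 15.1/1.1167 = 13.522 cmH2O·s/L.
C = Vt/(Pplat − PEEP) = 558.35 / (23.1 − 8) = 558.35/15.1 = 36.977 mL/cmH2O.
τ = R × C = 13.522 × 0.03698 L/cmH2O = 0.5 s.
Fraction remaining at end-expiration = e^(−Te/τ) = e^(−0.72/0.5) = 0.2369 → 23.69%.

23.7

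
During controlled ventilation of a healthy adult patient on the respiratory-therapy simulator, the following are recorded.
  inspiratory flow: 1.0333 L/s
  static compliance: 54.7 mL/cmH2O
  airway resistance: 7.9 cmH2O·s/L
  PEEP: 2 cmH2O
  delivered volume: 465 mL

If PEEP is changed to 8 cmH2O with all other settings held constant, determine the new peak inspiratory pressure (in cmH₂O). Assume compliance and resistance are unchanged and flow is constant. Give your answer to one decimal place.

24.7

PIP = Vt/C + R·V̇ + PEEP (constant-flow equation of motion).
Only the baseline term changes: ΔPIP = ΔPEEP = 8 − 2 = 6.0 cmH2O.
Original PIP = 465/54.7 + 7.9×1.0333 + 2 = 18.664 cmH2O; new PIP = 18.664 + (6.0) = 24.664 cmH2O.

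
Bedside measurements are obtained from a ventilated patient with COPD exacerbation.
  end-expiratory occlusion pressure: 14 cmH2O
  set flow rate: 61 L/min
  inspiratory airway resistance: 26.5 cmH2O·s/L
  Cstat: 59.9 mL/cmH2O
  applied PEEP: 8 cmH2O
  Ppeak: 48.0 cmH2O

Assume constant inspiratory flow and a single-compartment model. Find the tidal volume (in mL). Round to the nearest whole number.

423

Flow: 61 L/min ÷ 60 = 1.0167 L/s.
Total PEEP = 14 cmH2O (set 8 + intrinsic 6); this is the baseline alveolar pressure.
Equation of motion (constant flow): PIP = Vt/C + R·V̇ + PEEP.
Vt/C = PIP − R·V̇ − PEEP = 48.0 − 26.943 − 14 = 7.057 cmH2O.
Vt = C × 7.057 = 59.9 × 7.057 = 422.71 mL.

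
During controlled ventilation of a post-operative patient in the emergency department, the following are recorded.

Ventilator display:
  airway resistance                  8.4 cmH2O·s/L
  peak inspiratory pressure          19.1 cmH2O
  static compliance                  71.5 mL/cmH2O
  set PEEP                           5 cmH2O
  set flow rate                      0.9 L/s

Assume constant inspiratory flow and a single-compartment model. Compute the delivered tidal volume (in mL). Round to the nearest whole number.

Equation of motion (constant flow): PIP = Vt/C + R·V̇ + PEEP.
Vt/C = PIP − R·V̇ − PEEP = 19.1 − 7.56 − 5 = 6.54 cmH2O.
Vt = C × 6.54 = 71.5 × 6.54 = 467.61 mL.

468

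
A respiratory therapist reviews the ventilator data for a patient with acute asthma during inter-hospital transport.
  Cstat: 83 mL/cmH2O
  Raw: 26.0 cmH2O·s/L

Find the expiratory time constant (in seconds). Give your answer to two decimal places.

2.16

τ = R × C = 26.0 × 83 mL/cmH2O = 26.0 × 0.083 L/cmH2O = 2.158 s.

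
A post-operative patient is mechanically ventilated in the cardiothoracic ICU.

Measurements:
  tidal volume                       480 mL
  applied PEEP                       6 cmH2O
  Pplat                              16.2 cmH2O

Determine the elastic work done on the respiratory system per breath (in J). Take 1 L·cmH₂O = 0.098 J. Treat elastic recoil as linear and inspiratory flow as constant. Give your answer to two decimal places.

0.24

Elastic work ≈ ½ × (Pplat − PEEP) × Vt = 0.5 × (16.2 − 6) × 0.480 L = 0.5 × 10.2 × 0.480 = 2.448 L·cmH2O.
× 0.098 J/(L·cmH2O) → 0.2399 J.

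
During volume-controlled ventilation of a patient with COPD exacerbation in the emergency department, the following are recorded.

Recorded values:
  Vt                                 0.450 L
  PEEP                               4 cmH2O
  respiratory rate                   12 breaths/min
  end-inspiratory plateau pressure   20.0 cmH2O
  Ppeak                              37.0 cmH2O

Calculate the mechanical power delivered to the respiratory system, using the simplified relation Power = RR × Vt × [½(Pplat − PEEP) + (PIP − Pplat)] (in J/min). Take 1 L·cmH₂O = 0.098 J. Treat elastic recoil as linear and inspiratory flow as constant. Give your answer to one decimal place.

Per-breath work = Vt × [½(Pplat−PEEP) + (PIP−Pplat)] = 0.450 × [0.5×16.0 + 17.0] = 0.450 × 25.0 = 11.25 L·cmH2O.
Power = 12 × 11.25 = 135.0 L·cmH2O/min.
× 0.098 J/(L·cmH2O) → 13.23 J/min.

13.2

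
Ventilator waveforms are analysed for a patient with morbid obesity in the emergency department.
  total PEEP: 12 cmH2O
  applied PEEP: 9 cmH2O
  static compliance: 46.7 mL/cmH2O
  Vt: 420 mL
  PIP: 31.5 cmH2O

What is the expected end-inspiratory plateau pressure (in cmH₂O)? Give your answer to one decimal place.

End-expiratory occlusion gives total PEEP = 12 cmH2O (intrinsic PEEP = 12 − 9 = 3). Use total PEEP for the elastic gradient.
Pplat = PEEPtotal + Vt / Cstat = 12 + 420 / 46.7 = 12 + 8.994 = 20.994 cmH2O.

21.0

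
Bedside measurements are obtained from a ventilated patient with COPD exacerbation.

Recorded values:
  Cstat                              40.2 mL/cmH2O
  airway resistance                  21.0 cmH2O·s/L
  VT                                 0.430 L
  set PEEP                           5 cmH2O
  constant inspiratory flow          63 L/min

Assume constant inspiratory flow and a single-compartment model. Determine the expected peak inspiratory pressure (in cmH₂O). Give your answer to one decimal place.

Flow: 63 L/min ÷ 60 = 1.05 L/s.
Equation of motion (constant flow): PIP = Vt/C + R·V̇ + PEEP.
PIP = 430/40.2 + 21.0×1.05 + 5 = 10.697 + 22.05 + 5 = 37.747 cmH2O.

37.7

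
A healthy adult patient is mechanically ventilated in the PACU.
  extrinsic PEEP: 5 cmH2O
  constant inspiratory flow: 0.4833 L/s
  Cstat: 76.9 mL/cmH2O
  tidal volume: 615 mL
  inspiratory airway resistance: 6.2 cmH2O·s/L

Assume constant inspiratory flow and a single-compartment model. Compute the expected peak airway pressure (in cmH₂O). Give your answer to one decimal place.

Equation of motion (constant flow): PIP = Vt/C + R·V̇ + PEEP.
PIP = 615/76.9 + 6.2×0.4833 + 5 = 7.997 + 2.996 + 5 = 15.993 cmH2O.

16.0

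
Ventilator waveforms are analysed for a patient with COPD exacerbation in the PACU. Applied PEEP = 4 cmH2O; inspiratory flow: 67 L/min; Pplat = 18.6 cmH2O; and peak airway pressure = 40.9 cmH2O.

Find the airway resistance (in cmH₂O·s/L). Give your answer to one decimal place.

Flow: 67 L/min ÷ 60 = 1.1167 L/s.
Raw = (PIP − Pplat) / flow = (40.9 − 18.6) / 1.1167 = 22.3 / 1.1167 = 19.97 cmH2O·s/L.

20.0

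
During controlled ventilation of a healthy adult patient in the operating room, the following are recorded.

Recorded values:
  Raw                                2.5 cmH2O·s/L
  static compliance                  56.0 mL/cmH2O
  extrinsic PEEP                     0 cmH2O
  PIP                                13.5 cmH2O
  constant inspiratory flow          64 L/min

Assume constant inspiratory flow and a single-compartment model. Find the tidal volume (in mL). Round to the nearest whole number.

Flow: 64 L/min ÷ 60 = 1.0667 L/s.
Equation of motion (constant flow): PIP = Vt/C + R·V̇ + PEEP.
Vt/C = PIP − R·V̇ − PEEP = 13.5 − 2.667 − 0 = 10.833 cmH2O.
Vt = C × 10.833 = 56.0 × 10.833 = 606.65 mL.

607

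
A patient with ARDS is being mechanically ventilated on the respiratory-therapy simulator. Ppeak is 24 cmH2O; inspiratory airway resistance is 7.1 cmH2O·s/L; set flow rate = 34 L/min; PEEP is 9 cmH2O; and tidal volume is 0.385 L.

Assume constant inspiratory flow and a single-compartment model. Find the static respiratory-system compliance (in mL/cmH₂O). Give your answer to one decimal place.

35.1

Flow: 34 L/min ÷ 60 = 0.5667 L/s.
Equation of motion (constant flow): PIP = Vt/C + R·V̇ + PEEP.
Vt/C = PIP − R·V̇ − PEEP = 24 − 7.1×0.5667 − 9 = 24 − 4.024 − 9 = 10.976 cmH2O.
C = Vt / 10.976 = 385 / 10.976 = 35.077 mL/cmH2O.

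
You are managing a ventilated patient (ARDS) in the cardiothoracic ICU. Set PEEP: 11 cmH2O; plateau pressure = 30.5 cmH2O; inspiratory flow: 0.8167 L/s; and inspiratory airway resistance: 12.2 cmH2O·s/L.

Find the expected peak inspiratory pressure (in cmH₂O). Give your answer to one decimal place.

PIP = Pplat + Raw × flow = 30.5 + 12.2 × 0.8167 = 30.5 + 9.964 = 40.464 cmH2O.

40.5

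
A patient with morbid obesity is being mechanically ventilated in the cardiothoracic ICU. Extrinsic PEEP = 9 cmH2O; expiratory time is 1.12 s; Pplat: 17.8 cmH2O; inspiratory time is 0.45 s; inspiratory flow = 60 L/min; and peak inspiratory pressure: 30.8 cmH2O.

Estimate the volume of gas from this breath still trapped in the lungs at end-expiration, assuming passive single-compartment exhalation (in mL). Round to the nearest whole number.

83

Flow: 60 L/min ÷ 60 = 1 L/s.
Vt = flow × Ti = 1 L/s × 0.45 s × 1000 mL/L = 450.0 mL.
R = (PIP − Pplat)/V̇ = (30.8 − 17.8) / 1 = 13.0/1 = 13.0 cmH2O·s/L.
C = Vt/(Pplat − PEEP) = 450.0 / (17.8 − 9) = 450.0/8.8 = 51.136 mL/cmH2O.
τ = R × C = 13.0 × 0.05114 L/cmH2O = 0.6648 s.
Fraction remaining = e^(−Te/τ) = e^(−1.12/0.6648) = 0.1855.
Trapped volume = 450.0 × 0.1855 = 83.475 mL.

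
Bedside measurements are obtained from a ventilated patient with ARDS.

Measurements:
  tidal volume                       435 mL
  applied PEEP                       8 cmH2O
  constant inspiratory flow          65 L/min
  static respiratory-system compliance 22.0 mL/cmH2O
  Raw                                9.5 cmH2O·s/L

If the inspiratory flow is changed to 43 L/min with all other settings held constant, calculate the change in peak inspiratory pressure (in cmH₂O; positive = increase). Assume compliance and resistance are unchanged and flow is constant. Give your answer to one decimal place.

-3.5

Flow: 65 L/min ÷ 60 = 1.0833 L/s.
New flow: 43 L/min ÷ 60 = 0.7167 L/s.
PIP = Vt/C + R·V̇ + PEEP (constant-flow equation of motion).
Only the resistive term changes: ΔPIP = R × ΔV̇ = 9.5 × (0.7167 − 1.0833) = 9.5 × -0.3666 = -3.483 cmH2O.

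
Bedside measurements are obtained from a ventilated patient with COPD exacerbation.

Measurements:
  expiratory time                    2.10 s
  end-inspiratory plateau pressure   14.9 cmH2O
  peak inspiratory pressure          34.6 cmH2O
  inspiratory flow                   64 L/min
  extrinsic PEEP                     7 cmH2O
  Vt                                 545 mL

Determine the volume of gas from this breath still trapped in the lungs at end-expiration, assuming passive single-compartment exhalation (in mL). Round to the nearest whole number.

Flow: 64 L/min ÷ 60 = 1.0667 L/s.
R = (PIP − Pplat)/V̇ = (34.6 − 14.9) / 1.0667 = 19.7/1.0667 = 18.468 cmH2O·s/L.
C = Vt/(Pplat − PEEP) = 545.0 / (14.9 − 7) = 545.0/7.9 = 68.987 mL/cmH2O.
τ = R × C = 18.468 × 0.06899 L/cmH2O = 1.274 s.
Fraction remaining = e^(−Te/τ) = e^(−2.10/1.274) = 0.1924.
Trapped volume = 545.0 × 0.1924 = 104.86 mL.

105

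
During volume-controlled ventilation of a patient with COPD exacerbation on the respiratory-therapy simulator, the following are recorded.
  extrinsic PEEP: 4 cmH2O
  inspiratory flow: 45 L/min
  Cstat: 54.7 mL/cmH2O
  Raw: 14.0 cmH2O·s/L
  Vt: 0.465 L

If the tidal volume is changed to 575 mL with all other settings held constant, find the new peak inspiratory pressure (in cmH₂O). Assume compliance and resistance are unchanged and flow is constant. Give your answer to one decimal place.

Flow: 45 L/min ÷ 60 = 0.75 L/s.
PIP = Vt/C + R·V̇ + PEEP (constant-flow equation of motion).
Only the elastic term changes: ΔPIP = ΔVt / C = (575 − 465) / 54.7 = 2.011 cmH2O.
Original PIP = 465/54.7 + 14.0×0.75 + 4 = 23.001 cmH2O; new PIP = 23.001 + (2.011) = 25.012 cmH2O.

25.0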